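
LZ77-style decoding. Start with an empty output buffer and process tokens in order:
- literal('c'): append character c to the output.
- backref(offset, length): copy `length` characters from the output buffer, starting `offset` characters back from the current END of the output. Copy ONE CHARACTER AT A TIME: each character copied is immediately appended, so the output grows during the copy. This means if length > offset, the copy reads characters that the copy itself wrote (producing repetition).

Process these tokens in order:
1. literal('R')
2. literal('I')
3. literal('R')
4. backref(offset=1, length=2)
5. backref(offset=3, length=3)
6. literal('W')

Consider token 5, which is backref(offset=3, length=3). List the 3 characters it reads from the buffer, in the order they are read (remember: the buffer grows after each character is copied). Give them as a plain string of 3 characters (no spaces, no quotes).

Answer: RRR

Derivation:
Token 1: literal('R'). Output: "R"
Token 2: literal('I'). Output: "RI"
Token 3: literal('R'). Output: "RIR"
Token 4: backref(off=1, len=2) (overlapping!). Copied 'RR' from pos 2. Output: "RIRRR"
Token 5: backref(off=3, len=3). Buffer before: "RIRRR" (len 5)
  byte 1: read out[2]='R', append. Buffer now: "RIRRRR"
  byte 2: read out[3]='R', append. Buffer now: "RIRRRRR"
  byte 3: read out[4]='R', append. Buffer now: "RIRRRRRR"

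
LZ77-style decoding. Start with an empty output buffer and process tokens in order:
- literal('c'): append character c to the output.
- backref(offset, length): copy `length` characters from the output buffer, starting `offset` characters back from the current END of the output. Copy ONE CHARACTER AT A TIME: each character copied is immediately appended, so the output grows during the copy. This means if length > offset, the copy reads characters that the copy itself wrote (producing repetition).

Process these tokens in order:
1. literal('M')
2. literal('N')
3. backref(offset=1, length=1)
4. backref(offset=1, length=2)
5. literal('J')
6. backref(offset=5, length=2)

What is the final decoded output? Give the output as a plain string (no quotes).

Answer: MNNNNJNN

Derivation:
Token 1: literal('M'). Output: "M"
Token 2: literal('N'). Output: "MN"
Token 3: backref(off=1, len=1). Copied 'N' from pos 1. Output: "MNN"
Token 4: backref(off=1, len=2) (overlapping!). Copied 'NN' from pos 2. Output: "MNNNN"
Token 5: literal('J'). Output: "MNNNNJ"
Token 6: backref(off=5, len=2). Copied 'NN' from pos 1. Output: "MNNNNJNN"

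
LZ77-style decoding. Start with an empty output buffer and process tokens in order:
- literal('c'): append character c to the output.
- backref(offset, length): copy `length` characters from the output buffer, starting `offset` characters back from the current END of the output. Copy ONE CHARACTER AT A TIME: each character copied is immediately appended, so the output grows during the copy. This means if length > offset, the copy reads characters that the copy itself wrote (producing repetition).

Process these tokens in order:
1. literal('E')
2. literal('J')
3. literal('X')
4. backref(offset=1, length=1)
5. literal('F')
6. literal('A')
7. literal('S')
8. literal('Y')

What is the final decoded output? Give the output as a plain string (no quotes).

Answer: EJXXFASY

Derivation:
Token 1: literal('E'). Output: "E"
Token 2: literal('J'). Output: "EJ"
Token 3: literal('X'). Output: "EJX"
Token 4: backref(off=1, len=1). Copied 'X' from pos 2. Output: "EJXX"
Token 5: literal('F'). Output: "EJXXF"
Token 6: literal('A'). Output: "EJXXFA"
Token 7: literal('S'). Output: "EJXXFAS"
Token 8: literal('Y'). Output: "EJXXFASY"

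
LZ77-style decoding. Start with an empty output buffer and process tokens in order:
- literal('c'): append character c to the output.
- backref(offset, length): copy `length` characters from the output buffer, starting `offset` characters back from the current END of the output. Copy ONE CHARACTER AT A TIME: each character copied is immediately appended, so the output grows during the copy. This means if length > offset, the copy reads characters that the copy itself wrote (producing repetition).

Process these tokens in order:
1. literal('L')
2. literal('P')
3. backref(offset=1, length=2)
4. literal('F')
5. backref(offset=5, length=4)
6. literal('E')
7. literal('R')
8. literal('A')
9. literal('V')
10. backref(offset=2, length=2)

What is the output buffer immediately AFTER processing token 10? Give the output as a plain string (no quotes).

Answer: LPPPFLPPPERAVAV

Derivation:
Token 1: literal('L'). Output: "L"
Token 2: literal('P'). Output: "LP"
Token 3: backref(off=1, len=2) (overlapping!). Copied 'PP' from pos 1. Output: "LPPP"
Token 4: literal('F'). Output: "LPPPF"
Token 5: backref(off=5, len=4). Copied 'LPPP' from pos 0. Output: "LPPPFLPPP"
Token 6: literal('E'). Output: "LPPPFLPPPE"
Token 7: literal('R'). Output: "LPPPFLPPPER"
Token 8: literal('A'). Output: "LPPPFLPPPERA"
Token 9: literal('V'). Output: "LPPPFLPPPERAV"
Token 10: backref(off=2, len=2). Copied 'AV' from pos 11. Output: "LPPPFLPPPERAVAV"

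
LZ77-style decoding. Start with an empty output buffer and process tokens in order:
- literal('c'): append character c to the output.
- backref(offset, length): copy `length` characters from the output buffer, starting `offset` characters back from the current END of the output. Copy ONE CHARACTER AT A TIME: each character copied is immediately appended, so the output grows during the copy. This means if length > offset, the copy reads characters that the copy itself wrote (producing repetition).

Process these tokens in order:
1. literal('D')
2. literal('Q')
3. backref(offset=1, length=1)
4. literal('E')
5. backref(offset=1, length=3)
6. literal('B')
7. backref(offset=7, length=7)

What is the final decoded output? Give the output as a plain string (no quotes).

Answer: DQQEEEEBQQEEEEB

Derivation:
Token 1: literal('D'). Output: "D"
Token 2: literal('Q'). Output: "DQ"
Token 3: backref(off=1, len=1). Copied 'Q' from pos 1. Output: "DQQ"
Token 4: literal('E'). Output: "DQQE"
Token 5: backref(off=1, len=3) (overlapping!). Copied 'EEE' from pos 3. Output: "DQQEEEE"
Token 6: literal('B'). Output: "DQQEEEEB"
Token 7: backref(off=7, len=7). Copied 'QQEEEEB' from pos 1. Output: "DQQEEEEBQQEEEEB"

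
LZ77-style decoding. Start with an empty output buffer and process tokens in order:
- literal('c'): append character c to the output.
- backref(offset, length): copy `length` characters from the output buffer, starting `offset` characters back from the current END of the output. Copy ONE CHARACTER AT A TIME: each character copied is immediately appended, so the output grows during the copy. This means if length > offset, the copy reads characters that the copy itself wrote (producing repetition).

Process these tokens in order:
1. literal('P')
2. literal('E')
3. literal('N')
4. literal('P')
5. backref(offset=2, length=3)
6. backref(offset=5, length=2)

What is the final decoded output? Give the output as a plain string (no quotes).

Answer: PENPNPNNP

Derivation:
Token 1: literal('P'). Output: "P"
Token 2: literal('E'). Output: "PE"
Token 3: literal('N'). Output: "PEN"
Token 4: literal('P'). Output: "PENP"
Token 5: backref(off=2, len=3) (overlapping!). Copied 'NPN' from pos 2. Output: "PENPNPN"
Token 6: backref(off=5, len=2). Copied 'NP' from pos 2. Output: "PENPNPNNP"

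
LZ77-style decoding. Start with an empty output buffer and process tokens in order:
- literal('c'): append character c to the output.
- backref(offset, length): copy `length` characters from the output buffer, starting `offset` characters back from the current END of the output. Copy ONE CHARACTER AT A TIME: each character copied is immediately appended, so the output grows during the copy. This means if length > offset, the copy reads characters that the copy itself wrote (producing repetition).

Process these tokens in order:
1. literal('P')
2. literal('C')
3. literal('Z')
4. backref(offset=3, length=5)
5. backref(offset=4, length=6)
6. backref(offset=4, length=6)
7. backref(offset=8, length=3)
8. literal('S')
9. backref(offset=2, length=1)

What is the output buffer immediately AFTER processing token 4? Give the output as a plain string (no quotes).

Answer: PCZPCZPC

Derivation:
Token 1: literal('P'). Output: "P"
Token 2: literal('C'). Output: "PC"
Token 3: literal('Z'). Output: "PCZ"
Token 4: backref(off=3, len=5) (overlapping!). Copied 'PCZPC' from pos 0. Output: "PCZPCZPC"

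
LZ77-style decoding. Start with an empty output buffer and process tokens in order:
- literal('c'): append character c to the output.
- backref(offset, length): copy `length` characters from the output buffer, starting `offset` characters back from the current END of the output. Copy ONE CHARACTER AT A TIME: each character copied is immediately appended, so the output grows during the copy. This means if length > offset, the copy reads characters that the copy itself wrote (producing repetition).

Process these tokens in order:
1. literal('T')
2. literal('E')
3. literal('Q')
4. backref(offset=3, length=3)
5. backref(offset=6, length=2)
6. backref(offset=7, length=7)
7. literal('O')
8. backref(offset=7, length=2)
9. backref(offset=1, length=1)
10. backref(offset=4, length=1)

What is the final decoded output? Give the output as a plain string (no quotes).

Answer: TEQTEQTEEQTEQTEOQTTO

Derivation:
Token 1: literal('T'). Output: "T"
Token 2: literal('E'). Output: "TE"
Token 3: literal('Q'). Output: "TEQ"
Token 4: backref(off=3, len=3). Copied 'TEQ' from pos 0. Output: "TEQTEQ"
Token 5: backref(off=6, len=2). Copied 'TE' from pos 0. Output: "TEQTEQTE"
Token 6: backref(off=7, len=7). Copied 'EQTEQTE' from pos 1. Output: "TEQTEQTEEQTEQTE"
Token 7: literal('O'). Output: "TEQTEQTEEQTEQTEO"
Token 8: backref(off=7, len=2). Copied 'QT' from pos 9. Output: "TEQTEQTEEQTEQTEOQT"
Token 9: backref(off=1, len=1). Copied 'T' from pos 17. Output: "TEQTEQTEEQTEQTEOQTT"
Token 10: backref(off=4, len=1). Copied 'O' from pos 15. Output: "TEQTEQTEEQTEQTEOQTTO"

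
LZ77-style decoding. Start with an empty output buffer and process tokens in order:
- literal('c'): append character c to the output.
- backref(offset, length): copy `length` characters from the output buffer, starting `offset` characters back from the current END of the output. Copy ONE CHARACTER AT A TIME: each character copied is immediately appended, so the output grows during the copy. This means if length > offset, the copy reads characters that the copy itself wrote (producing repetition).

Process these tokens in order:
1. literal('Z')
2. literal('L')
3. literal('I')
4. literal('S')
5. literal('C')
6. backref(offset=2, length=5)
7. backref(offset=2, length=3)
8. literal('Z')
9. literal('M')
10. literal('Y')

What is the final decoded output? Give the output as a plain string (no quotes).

Answer: ZLISCSCSCSCSCZMY

Derivation:
Token 1: literal('Z'). Output: "Z"
Token 2: literal('L'). Output: "ZL"
Token 3: literal('I'). Output: "ZLI"
Token 4: literal('S'). Output: "ZLIS"
Token 5: literal('C'). Output: "ZLISC"
Token 6: backref(off=2, len=5) (overlapping!). Copied 'SCSCS' from pos 3. Output: "ZLISCSCSCS"
Token 7: backref(off=2, len=3) (overlapping!). Copied 'CSC' from pos 8. Output: "ZLISCSCSCSCSC"
Token 8: literal('Z'). Output: "ZLISCSCSCSCSCZ"
Token 9: literal('M'). Output: "ZLISCSCSCSCSCZM"
Token 10: literal('Y'). Output: "ZLISCSCSCSCSCZMY"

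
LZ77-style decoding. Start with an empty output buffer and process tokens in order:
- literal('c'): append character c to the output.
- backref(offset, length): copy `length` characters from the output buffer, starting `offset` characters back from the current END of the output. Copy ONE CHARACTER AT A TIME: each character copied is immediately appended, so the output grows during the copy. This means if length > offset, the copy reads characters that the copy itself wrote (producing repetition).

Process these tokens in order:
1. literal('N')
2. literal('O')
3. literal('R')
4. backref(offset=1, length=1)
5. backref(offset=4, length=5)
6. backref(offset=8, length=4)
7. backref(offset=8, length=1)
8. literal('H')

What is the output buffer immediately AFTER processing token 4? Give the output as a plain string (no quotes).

Token 1: literal('N'). Output: "N"
Token 2: literal('O'). Output: "NO"
Token 3: literal('R'). Output: "NOR"
Token 4: backref(off=1, len=1). Copied 'R' from pos 2. Output: "NORR"

Answer: NORR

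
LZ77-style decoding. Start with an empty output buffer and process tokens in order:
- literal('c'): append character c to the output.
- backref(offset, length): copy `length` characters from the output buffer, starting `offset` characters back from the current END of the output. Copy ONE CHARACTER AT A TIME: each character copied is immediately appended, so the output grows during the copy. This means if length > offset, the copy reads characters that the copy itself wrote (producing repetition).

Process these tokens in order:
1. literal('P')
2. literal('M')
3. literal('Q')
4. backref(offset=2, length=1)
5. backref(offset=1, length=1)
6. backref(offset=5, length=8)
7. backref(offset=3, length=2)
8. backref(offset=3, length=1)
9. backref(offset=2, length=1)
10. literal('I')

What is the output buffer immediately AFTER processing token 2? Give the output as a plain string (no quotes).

Token 1: literal('P'). Output: "P"
Token 2: literal('M'). Output: "PM"

Answer: PM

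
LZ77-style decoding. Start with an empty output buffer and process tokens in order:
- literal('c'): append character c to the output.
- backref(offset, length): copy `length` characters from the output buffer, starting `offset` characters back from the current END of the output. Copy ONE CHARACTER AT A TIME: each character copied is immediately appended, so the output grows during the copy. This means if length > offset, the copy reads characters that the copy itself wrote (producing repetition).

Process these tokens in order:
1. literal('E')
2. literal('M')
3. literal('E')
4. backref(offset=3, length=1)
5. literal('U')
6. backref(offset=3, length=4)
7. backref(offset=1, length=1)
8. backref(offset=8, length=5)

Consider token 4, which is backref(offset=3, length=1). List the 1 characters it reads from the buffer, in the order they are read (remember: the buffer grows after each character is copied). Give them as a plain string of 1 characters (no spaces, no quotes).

Answer: E

Derivation:
Token 1: literal('E'). Output: "E"
Token 2: literal('M'). Output: "EM"
Token 3: literal('E'). Output: "EME"
Token 4: backref(off=3, len=1). Buffer before: "EME" (len 3)
  byte 1: read out[0]='E', append. Buffer now: "EMEE"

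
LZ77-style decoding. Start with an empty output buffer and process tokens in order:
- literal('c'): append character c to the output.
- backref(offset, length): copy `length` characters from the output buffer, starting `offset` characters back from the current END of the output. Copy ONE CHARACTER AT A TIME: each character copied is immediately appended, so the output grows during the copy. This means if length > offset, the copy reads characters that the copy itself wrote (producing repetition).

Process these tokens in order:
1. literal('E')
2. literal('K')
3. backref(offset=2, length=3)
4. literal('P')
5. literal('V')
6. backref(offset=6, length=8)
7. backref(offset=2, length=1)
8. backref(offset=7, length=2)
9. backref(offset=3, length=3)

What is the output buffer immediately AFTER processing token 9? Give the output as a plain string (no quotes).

Answer: EKEKEPVKEKEPVKEKKEKKE

Derivation:
Token 1: literal('E'). Output: "E"
Token 2: literal('K'). Output: "EK"
Token 3: backref(off=2, len=3) (overlapping!). Copied 'EKE' from pos 0. Output: "EKEKE"
Token 4: literal('P'). Output: "EKEKEP"
Token 5: literal('V'). Output: "EKEKEPV"
Token 6: backref(off=6, len=8) (overlapping!). Copied 'KEKEPVKE' from pos 1. Output: "EKEKEPVKEKEPVKE"
Token 7: backref(off=2, len=1). Copied 'K' from pos 13. Output: "EKEKEPVKEKEPVKEK"
Token 8: backref(off=7, len=2). Copied 'KE' from pos 9. Output: "EKEKEPVKEKEPVKEKKE"
Token 9: backref(off=3, len=3). Copied 'KKE' from pos 15. Output: "EKEKEPVKEKEPVKEKKEKKE"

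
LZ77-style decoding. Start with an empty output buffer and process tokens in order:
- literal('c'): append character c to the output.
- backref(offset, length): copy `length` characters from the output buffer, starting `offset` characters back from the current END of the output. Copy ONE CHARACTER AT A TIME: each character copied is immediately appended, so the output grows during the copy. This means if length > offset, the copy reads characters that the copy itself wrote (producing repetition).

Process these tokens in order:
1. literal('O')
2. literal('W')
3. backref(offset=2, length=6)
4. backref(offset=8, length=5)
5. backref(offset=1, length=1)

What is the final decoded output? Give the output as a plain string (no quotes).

Token 1: literal('O'). Output: "O"
Token 2: literal('W'). Output: "OW"
Token 3: backref(off=2, len=6) (overlapping!). Copied 'OWOWOW' from pos 0. Output: "OWOWOWOW"
Token 4: backref(off=8, len=5). Copied 'OWOWO' from pos 0. Output: "OWOWOWOWOWOWO"
Token 5: backref(off=1, len=1). Copied 'O' from pos 12. Output: "OWOWOWOWOWOWOO"

Answer: OWOWOWOWOWOWOO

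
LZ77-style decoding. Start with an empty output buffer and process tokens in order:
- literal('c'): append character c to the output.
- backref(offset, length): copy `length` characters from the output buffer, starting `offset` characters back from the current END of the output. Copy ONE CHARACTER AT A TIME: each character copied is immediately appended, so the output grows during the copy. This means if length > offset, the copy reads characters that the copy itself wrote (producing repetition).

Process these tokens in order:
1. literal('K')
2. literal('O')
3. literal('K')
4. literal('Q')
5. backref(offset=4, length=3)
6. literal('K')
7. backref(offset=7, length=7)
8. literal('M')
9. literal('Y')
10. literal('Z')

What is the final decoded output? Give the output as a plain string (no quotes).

Answer: KOKQKOKKOKQKOKKMYZ

Derivation:
Token 1: literal('K'). Output: "K"
Token 2: literal('O'). Output: "KO"
Token 3: literal('K'). Output: "KOK"
Token 4: literal('Q'). Output: "KOKQ"
Token 5: backref(off=4, len=3). Copied 'KOK' from pos 0. Output: "KOKQKOK"
Token 6: literal('K'). Output: "KOKQKOKK"
Token 7: backref(off=7, len=7). Copied 'OKQKOKK' from pos 1. Output: "KOKQKOKKOKQKOKK"
Token 8: literal('M'). Output: "KOKQKOKKOKQKOKKM"
Token 9: literal('Y'). Output: "KOKQKOKKOKQKOKKMY"
Token 10: literal('Z'). Output: "KOKQKOKKOKQKOKKMYZ"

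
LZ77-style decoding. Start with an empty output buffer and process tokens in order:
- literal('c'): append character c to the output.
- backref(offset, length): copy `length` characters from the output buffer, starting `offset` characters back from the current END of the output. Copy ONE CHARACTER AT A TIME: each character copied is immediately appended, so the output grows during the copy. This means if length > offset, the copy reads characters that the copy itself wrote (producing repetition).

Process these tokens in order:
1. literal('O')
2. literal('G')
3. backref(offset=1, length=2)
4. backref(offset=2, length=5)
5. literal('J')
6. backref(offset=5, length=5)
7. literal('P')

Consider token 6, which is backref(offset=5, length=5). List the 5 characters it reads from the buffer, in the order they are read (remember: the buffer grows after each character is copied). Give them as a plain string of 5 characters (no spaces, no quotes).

Token 1: literal('O'). Output: "O"
Token 2: literal('G'). Output: "OG"
Token 3: backref(off=1, len=2) (overlapping!). Copied 'GG' from pos 1. Output: "OGGG"
Token 4: backref(off=2, len=5) (overlapping!). Copied 'GGGGG' from pos 2. Output: "OGGGGGGGG"
Token 5: literal('J'). Output: "OGGGGGGGGJ"
Token 6: backref(off=5, len=5). Buffer before: "OGGGGGGGGJ" (len 10)
  byte 1: read out[5]='G', append. Buffer now: "OGGGGGGGGJG"
  byte 2: read out[6]='G', append. Buffer now: "OGGGGGGGGJGG"
  byte 3: read out[7]='G', append. Buffer now: "OGGGGGGGGJGGG"
  byte 4: read out[8]='G', append. Buffer now: "OGGGGGGGGJGGGG"
  byte 5: read out[9]='J', append. Buffer now: "OGGGGGGGGJGGGGJ"

Answer: GGGGJ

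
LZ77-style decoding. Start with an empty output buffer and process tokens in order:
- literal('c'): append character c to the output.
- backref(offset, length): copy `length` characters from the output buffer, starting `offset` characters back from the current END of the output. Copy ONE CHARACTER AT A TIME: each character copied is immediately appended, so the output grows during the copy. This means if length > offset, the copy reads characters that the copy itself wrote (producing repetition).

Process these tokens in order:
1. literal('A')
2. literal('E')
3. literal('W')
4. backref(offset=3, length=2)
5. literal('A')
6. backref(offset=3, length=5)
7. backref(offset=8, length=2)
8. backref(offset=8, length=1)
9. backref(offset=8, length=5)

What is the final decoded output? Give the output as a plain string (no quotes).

Token 1: literal('A'). Output: "A"
Token 2: literal('E'). Output: "AE"
Token 3: literal('W'). Output: "AEW"
Token 4: backref(off=3, len=2). Copied 'AE' from pos 0. Output: "AEWAE"
Token 5: literal('A'). Output: "AEWAEA"
Token 6: backref(off=3, len=5) (overlapping!). Copied 'AEAAE' from pos 3. Output: "AEWAEAAEAAE"
Token 7: backref(off=8, len=2). Copied 'AE' from pos 3. Output: "AEWAEAAEAAEAE"
Token 8: backref(off=8, len=1). Copied 'A' from pos 5. Output: "AEWAEAAEAAEAEA"
Token 9: backref(off=8, len=5). Copied 'AEAAE' from pos 6. Output: "AEWAEAAEAAEAEAAEAAE"

Answer: AEWAEAAEAAEAEAAEAAE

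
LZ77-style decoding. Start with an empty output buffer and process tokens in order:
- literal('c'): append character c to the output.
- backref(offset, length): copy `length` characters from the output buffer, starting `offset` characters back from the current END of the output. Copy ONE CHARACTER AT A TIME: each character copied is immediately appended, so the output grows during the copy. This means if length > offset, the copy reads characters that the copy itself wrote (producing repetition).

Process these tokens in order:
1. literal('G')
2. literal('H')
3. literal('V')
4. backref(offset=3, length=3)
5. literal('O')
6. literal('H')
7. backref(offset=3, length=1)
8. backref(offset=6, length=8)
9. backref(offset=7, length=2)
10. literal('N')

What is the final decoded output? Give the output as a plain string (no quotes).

Token 1: literal('G'). Output: "G"
Token 2: literal('H'). Output: "GH"
Token 3: literal('V'). Output: "GHV"
Token 4: backref(off=3, len=3). Copied 'GHV' from pos 0. Output: "GHVGHV"
Token 5: literal('O'). Output: "GHVGHVO"
Token 6: literal('H'). Output: "GHVGHVOH"
Token 7: backref(off=3, len=1). Copied 'V' from pos 5. Output: "GHVGHVOHV"
Token 8: backref(off=6, len=8) (overlapping!). Copied 'GHVOHVGH' from pos 3. Output: "GHVGHVOHVGHVOHVGH"
Token 9: backref(off=7, len=2). Copied 'HV' from pos 10. Output: "GHVGHVOHVGHVOHVGHHV"
Token 10: literal('N'). Output: "GHVGHVOHVGHVOHVGHHVN"

Answer: GHVGHVOHVGHVOHVGHHVN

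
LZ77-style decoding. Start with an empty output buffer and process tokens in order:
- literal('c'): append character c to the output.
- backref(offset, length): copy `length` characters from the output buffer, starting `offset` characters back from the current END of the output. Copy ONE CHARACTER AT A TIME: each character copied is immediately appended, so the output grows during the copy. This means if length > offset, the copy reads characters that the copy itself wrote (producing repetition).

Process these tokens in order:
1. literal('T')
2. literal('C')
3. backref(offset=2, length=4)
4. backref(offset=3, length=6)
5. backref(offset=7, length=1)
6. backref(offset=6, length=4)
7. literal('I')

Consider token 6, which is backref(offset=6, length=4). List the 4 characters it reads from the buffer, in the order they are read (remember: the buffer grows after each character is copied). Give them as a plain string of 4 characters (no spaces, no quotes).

Answer: TCCT

Derivation:
Token 1: literal('T'). Output: "T"
Token 2: literal('C'). Output: "TC"
Token 3: backref(off=2, len=4) (overlapping!). Copied 'TCTC' from pos 0. Output: "TCTCTC"
Token 4: backref(off=3, len=6) (overlapping!). Copied 'CTCCTC' from pos 3. Output: "TCTCTCCTCCTC"
Token 5: backref(off=7, len=1). Copied 'C' from pos 5. Output: "TCTCTCCTCCTCC"
Token 6: backref(off=6, len=4). Buffer before: "TCTCTCCTCCTCC" (len 13)
  byte 1: read out[7]='T', append. Buffer now: "TCTCTCCTCCTCCT"
  byte 2: read out[8]='C', append. Buffer now: "TCTCTCCTCCTCCTC"
  byte 3: read out[9]='C', append. Buffer now: "TCTCTCCTCCTCCTCC"
  byte 4: read out[10]='T', append. Buffer now: "TCTCTCCTCCTCCTCCT"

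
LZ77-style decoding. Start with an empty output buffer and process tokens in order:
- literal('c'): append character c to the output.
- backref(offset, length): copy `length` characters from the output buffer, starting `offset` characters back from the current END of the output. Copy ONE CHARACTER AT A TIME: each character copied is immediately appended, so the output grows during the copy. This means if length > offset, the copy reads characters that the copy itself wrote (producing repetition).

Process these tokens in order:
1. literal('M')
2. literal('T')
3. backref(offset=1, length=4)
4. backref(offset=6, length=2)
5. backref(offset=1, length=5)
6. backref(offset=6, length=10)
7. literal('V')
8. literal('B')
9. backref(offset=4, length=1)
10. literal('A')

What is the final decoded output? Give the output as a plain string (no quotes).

Token 1: literal('M'). Output: "M"
Token 2: literal('T'). Output: "MT"
Token 3: backref(off=1, len=4) (overlapping!). Copied 'TTTT' from pos 1. Output: "MTTTTT"
Token 4: backref(off=6, len=2). Copied 'MT' from pos 0. Output: "MTTTTTMT"
Token 5: backref(off=1, len=5) (overlapping!). Copied 'TTTTT' from pos 7. Output: "MTTTTTMTTTTTT"
Token 6: backref(off=6, len=10) (overlapping!). Copied 'TTTTTTTTTT' from pos 7. Output: "MTTTTTMTTTTTTTTTTTTTTTT"
Token 7: literal('V'). Output: "MTTTTTMTTTTTTTTTTTTTTTTV"
Token 8: literal('B'). Output: "MTTTTTMTTTTTTTTTTTTTTTTVB"
Token 9: backref(off=4, len=1). Copied 'T' from pos 21. Output: "MTTTTTMTTTTTTTTTTTTTTTTVBT"
Token 10: literal('A'). Output: "MTTTTTMTTTTTTTTTTTTTTTTVBTA"

Answer: MTTTTTMTTTTTTTTTTTTTTTTVBTA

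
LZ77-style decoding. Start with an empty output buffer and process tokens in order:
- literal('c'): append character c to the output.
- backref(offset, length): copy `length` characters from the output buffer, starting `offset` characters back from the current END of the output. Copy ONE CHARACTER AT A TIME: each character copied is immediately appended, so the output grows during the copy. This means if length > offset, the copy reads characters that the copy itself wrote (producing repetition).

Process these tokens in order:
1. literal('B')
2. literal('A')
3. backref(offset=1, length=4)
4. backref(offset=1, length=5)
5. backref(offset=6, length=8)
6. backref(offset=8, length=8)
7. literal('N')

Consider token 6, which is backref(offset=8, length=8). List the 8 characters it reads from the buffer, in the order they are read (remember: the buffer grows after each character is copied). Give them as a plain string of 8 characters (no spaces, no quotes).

Token 1: literal('B'). Output: "B"
Token 2: literal('A'). Output: "BA"
Token 3: backref(off=1, len=4) (overlapping!). Copied 'AAAA' from pos 1. Output: "BAAAAA"
Token 4: backref(off=1, len=5) (overlapping!). Copied 'AAAAA' from pos 5. Output: "BAAAAAAAAAA"
Token 5: backref(off=6, len=8) (overlapping!). Copied 'AAAAAAAA' from pos 5. Output: "BAAAAAAAAAAAAAAAAAA"
Token 6: backref(off=8, len=8). Buffer before: "BAAAAAAAAAAAAAAAAAA" (len 19)
  byte 1: read out[11]='A', append. Buffer now: "BAAAAAAAAAAAAAAAAAAA"
  byte 2: read out[12]='A', append. Buffer now: "BAAAAAAAAAAAAAAAAAAAA"
  byte 3: read out[13]='A', append. Buffer now: "BAAAAAAAAAAAAAAAAAAAAA"
  byte 4: read out[14]='A', append. Buffer now: "BAAAAAAAAAAAAAAAAAAAAAA"
  byte 5: read out[15]='A', append. Buffer now: "BAAAAAAAAAAAAAAAAAAAAAAA"
  byte 6: read out[16]='A', append. Buffer now: "BAAAAAAAAAAAAAAAAAAAAAAAA"
  byte 7: read out[17]='A', append. Buffer now: "BAAAAAAAAAAAAAAAAAAAAAAAAA"
  byte 8: read out[18]='A', append. Buffer now: "BAAAAAAAAAAAAAAAAAAAAAAAAAA"

Answer: AAAAAAAA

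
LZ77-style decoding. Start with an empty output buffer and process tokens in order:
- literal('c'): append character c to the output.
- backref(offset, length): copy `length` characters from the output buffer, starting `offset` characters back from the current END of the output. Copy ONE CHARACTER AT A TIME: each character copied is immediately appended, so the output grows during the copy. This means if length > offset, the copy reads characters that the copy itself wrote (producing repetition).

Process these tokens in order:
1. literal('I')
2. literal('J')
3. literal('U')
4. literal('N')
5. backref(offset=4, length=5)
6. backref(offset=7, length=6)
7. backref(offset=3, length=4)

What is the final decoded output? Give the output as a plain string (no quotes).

Token 1: literal('I'). Output: "I"
Token 2: literal('J'). Output: "IJ"
Token 3: literal('U'). Output: "IJU"
Token 4: literal('N'). Output: "IJUN"
Token 5: backref(off=4, len=5) (overlapping!). Copied 'IJUNI' from pos 0. Output: "IJUNIJUNI"
Token 6: backref(off=7, len=6). Copied 'UNIJUN' from pos 2. Output: "IJUNIJUNIUNIJUN"
Token 7: backref(off=3, len=4) (overlapping!). Copied 'JUNJ' from pos 12. Output: "IJUNIJUNIUNIJUNJUNJ"

Answer: IJUNIJUNIUNIJUNJUNJ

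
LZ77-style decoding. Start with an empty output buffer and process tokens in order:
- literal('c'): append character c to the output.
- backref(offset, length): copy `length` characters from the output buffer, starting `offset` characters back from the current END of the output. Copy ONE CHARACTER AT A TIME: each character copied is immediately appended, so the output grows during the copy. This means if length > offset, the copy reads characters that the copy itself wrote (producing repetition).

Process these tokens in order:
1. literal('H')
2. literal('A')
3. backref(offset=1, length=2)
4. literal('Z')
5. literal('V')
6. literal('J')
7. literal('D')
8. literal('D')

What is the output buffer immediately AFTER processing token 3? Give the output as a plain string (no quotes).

Answer: HAAA

Derivation:
Token 1: literal('H'). Output: "H"
Token 2: literal('A'). Output: "HA"
Token 3: backref(off=1, len=2) (overlapping!). Copied 'AA' from pos 1. Output: "HAAA"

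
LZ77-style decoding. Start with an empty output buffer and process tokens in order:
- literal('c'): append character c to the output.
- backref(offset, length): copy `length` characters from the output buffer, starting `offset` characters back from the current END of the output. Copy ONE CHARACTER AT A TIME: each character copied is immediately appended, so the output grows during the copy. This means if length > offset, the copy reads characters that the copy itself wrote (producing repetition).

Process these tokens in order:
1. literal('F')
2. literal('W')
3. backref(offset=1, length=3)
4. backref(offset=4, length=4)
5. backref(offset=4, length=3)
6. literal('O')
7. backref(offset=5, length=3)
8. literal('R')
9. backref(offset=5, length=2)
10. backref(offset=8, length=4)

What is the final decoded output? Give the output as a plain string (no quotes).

Token 1: literal('F'). Output: "F"
Token 2: literal('W'). Output: "FW"
Token 3: backref(off=1, len=3) (overlapping!). Copied 'WWW' from pos 1. Output: "FWWWW"
Token 4: backref(off=4, len=4). Copied 'WWWW' from pos 1. Output: "FWWWWWWWW"
Token 5: backref(off=4, len=3). Copied 'WWW' from pos 5. Output: "FWWWWWWWWWWW"
Token 6: literal('O'). Output: "FWWWWWWWWWWWO"
Token 7: backref(off=5, len=3). Copied 'WWW' from pos 8. Output: "FWWWWWWWWWWWOWWW"
Token 8: literal('R'). Output: "FWWWWWWWWWWWOWWWR"
Token 9: backref(off=5, len=2). Copied 'OW' from pos 12. Output: "FWWWWWWWWWWWOWWWROW"
Token 10: backref(off=8, len=4). Copied 'WOWW' from pos 11. Output: "FWWWWWWWWWWWOWWWROWWOWW"

Answer: FWWWWWWWWWWWOWWWROWWOWW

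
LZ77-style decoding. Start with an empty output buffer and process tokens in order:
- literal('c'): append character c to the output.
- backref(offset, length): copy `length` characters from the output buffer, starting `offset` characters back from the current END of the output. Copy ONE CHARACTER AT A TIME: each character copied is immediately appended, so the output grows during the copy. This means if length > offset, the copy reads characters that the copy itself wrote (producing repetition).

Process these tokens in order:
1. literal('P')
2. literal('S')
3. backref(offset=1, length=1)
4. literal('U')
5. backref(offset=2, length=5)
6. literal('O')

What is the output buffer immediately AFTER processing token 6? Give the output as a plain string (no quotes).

Answer: PSSUSUSUSO

Derivation:
Token 1: literal('P'). Output: "P"
Token 2: literal('S'). Output: "PS"
Token 3: backref(off=1, len=1). Copied 'S' from pos 1. Output: "PSS"
Token 4: literal('U'). Output: "PSSU"
Token 5: backref(off=2, len=5) (overlapping!). Copied 'SUSUS' from pos 2. Output: "PSSUSUSUS"
Token 6: literal('O'). Output: "PSSUSUSUSO"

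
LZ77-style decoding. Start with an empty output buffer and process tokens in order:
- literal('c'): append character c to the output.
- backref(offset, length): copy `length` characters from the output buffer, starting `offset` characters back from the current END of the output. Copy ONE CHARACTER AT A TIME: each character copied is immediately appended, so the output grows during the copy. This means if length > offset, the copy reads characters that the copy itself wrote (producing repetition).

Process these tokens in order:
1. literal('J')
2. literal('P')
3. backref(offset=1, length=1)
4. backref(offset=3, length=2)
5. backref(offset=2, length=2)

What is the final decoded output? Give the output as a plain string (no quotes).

Answer: JPPJPJP

Derivation:
Token 1: literal('J'). Output: "J"
Token 2: literal('P'). Output: "JP"
Token 3: backref(off=1, len=1). Copied 'P' from pos 1. Output: "JPP"
Token 4: backref(off=3, len=2). Copied 'JP' from pos 0. Output: "JPPJP"
Token 5: backref(off=2, len=2). Copied 'JP' from pos 3. Output: "JPPJPJP"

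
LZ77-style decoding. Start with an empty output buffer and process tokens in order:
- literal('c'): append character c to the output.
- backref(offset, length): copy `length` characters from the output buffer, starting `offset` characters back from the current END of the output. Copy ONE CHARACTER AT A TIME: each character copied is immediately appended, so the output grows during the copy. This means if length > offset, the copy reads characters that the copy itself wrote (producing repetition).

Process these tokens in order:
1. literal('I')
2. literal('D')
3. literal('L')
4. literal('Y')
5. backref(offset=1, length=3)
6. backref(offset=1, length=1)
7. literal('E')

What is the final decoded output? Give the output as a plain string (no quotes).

Token 1: literal('I'). Output: "I"
Token 2: literal('D'). Output: "ID"
Token 3: literal('L'). Output: "IDL"
Token 4: literal('Y'). Output: "IDLY"
Token 5: backref(off=1, len=3) (overlapping!). Copied 'YYY' from pos 3. Output: "IDLYYYY"
Token 6: backref(off=1, len=1). Copied 'Y' from pos 6. Output: "IDLYYYYY"
Token 7: literal('E'). Output: "IDLYYYYYE"

Answer: IDLYYYYYE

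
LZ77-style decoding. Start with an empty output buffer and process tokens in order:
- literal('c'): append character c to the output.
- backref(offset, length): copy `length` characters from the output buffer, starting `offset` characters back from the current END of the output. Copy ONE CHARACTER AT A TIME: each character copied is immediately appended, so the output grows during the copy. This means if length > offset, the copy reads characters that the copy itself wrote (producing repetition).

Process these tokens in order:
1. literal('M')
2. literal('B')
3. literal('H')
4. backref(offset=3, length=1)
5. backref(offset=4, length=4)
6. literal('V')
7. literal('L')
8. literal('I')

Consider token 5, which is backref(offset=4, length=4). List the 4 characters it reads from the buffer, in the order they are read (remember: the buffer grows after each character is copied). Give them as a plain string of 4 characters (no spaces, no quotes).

Answer: MBHM

Derivation:
Token 1: literal('M'). Output: "M"
Token 2: literal('B'). Output: "MB"
Token 3: literal('H'). Output: "MBH"
Token 4: backref(off=3, len=1). Copied 'M' from pos 0. Output: "MBHM"
Token 5: backref(off=4, len=4). Buffer before: "MBHM" (len 4)
  byte 1: read out[0]='M', append. Buffer now: "MBHMM"
  byte 2: read out[1]='B', append. Buffer now: "MBHMMB"
  byte 3: read out[2]='H', append. Buffer now: "MBHMMBH"
  byte 4: read out[3]='M', append. Buffer now: "MBHMMBHM"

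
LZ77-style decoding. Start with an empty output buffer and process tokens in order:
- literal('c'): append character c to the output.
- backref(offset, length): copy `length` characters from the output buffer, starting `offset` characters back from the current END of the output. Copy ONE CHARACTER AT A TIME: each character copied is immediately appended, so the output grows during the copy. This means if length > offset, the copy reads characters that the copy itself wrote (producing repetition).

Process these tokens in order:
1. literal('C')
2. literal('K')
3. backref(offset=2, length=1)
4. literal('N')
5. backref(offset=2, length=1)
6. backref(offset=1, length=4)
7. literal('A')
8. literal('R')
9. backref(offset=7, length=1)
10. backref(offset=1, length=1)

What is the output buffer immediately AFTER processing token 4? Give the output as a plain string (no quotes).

Answer: CKCN

Derivation:
Token 1: literal('C'). Output: "C"
Token 2: literal('K'). Output: "CK"
Token 3: backref(off=2, len=1). Copied 'C' from pos 0. Output: "CKC"
Token 4: literal('N'). Output: "CKCN"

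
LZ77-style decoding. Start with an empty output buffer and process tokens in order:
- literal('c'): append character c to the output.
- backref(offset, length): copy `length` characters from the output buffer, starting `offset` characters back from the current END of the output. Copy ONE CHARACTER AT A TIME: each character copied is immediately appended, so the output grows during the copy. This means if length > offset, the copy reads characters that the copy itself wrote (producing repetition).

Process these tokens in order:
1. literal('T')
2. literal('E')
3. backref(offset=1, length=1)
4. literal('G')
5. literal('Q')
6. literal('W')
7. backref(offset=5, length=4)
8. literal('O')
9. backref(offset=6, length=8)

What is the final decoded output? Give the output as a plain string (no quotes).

Token 1: literal('T'). Output: "T"
Token 2: literal('E'). Output: "TE"
Token 3: backref(off=1, len=1). Copied 'E' from pos 1. Output: "TEE"
Token 4: literal('G'). Output: "TEEG"
Token 5: literal('Q'). Output: "TEEGQ"
Token 6: literal('W'). Output: "TEEGQW"
Token 7: backref(off=5, len=4). Copied 'EEGQ' from pos 1. Output: "TEEGQWEEGQ"
Token 8: literal('O'). Output: "TEEGQWEEGQO"
Token 9: backref(off=6, len=8) (overlapping!). Copied 'WEEGQOWE' from pos 5. Output: "TEEGQWEEGQOWEEGQOWE"

Answer: TEEGQWEEGQOWEEGQOWE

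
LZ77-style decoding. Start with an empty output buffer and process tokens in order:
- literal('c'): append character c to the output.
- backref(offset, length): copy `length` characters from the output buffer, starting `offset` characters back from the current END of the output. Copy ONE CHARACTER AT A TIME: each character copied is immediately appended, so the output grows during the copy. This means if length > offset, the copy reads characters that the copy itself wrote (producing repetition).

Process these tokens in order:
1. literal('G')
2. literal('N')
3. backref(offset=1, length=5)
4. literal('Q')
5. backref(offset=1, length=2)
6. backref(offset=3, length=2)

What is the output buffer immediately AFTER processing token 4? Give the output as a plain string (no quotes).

Answer: GNNNNNNQ

Derivation:
Token 1: literal('G'). Output: "G"
Token 2: literal('N'). Output: "GN"
Token 3: backref(off=1, len=5) (overlapping!). Copied 'NNNNN' from pos 1. Output: "GNNNNNN"
Token 4: literal('Q'). Output: "GNNNNNNQ"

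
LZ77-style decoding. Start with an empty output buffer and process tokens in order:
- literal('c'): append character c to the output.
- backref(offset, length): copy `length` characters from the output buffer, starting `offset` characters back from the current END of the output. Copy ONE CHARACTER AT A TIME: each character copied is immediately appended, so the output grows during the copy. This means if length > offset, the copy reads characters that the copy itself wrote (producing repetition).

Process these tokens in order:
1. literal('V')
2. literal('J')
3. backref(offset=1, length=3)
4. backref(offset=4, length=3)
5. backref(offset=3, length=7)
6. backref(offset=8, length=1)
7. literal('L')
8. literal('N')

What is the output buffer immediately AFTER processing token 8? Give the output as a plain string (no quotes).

Answer: VJJJJJJJJJJJJJJJLN

Derivation:
Token 1: literal('V'). Output: "V"
Token 2: literal('J'). Output: "VJ"
Token 3: backref(off=1, len=3) (overlapping!). Copied 'JJJ' from pos 1. Output: "VJJJJ"
Token 4: backref(off=4, len=3). Copied 'JJJ' from pos 1. Output: "VJJJJJJJ"
Token 5: backref(off=3, len=7) (overlapping!). Copied 'JJJJJJJ' from pos 5. Output: "VJJJJJJJJJJJJJJ"
Token 6: backref(off=8, len=1). Copied 'J' from pos 7. Output: "VJJJJJJJJJJJJJJJ"
Token 7: literal('L'). Output: "VJJJJJJJJJJJJJJJL"
Token 8: literal('N'). Output: "VJJJJJJJJJJJJJJJLN"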